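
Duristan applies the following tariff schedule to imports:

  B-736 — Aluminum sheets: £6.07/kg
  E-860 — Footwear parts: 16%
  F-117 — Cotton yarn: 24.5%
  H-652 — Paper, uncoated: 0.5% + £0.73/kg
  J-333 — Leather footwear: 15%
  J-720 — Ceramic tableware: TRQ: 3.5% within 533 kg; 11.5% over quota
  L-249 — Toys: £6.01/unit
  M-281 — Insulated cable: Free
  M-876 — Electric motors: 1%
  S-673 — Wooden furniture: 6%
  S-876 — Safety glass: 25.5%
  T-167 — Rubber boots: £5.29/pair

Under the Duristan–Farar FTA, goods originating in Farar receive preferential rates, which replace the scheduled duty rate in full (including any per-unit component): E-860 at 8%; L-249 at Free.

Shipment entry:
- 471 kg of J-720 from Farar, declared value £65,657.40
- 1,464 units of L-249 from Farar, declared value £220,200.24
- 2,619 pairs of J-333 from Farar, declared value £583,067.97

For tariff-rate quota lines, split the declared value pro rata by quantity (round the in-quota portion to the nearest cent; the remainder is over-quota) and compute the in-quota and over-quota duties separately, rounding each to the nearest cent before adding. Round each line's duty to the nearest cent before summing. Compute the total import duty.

Line 1 (J-720, Farar, 471 kg, £65,657.40):
Code J-720 is under a tariff-rate quota (threshold 533 kg). Quantity 471 kg is within the quota, so the in-quota rate 3.5% applies to the full value.
Duty = £65,657.40 × 3.5% = £2,298.01.
Line 2 (L-249, Farar, 1,464 units, £220,200.24):
Base rate for L-249 is £6.01/unit.
Origin Farar qualifies under the Duristan–Farar agreement and L-249 is covered: preferential rate Free applies instead.
Duty = £220,200.24 × 0% = £0.00.
Line 3 (J-333, Farar, 2,619 pairs, £583,067.97):
Base rate for J-333 is 15%.
Origin Farar is the FTA partner but J-333 is not on the preference list; base rate stands.
Duty = £583,067.97 × 15% = £87,460.20.
Total = £2,298.01 + £0.00 + £87,460.20 = £89,758.21.

£89,758.21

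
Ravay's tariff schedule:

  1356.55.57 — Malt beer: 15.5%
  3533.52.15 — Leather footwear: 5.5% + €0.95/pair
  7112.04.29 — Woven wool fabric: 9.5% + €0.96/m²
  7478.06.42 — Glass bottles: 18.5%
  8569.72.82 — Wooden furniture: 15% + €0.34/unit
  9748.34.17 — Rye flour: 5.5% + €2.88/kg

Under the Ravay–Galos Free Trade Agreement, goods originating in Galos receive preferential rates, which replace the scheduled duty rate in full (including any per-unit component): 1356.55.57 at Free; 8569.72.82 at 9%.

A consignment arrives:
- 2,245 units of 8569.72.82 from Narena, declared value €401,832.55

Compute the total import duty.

€61,038.18

Line 1 (8569.72.82, Narena, 2,245 units, €401,832.55):
Base rate for 8569.72.82 is 15% + €0.34/unit.
8569.72.82 has an FTA preferential rate, but origin Narena is not Galos; base rate stands.
Duty = €401,832.55 × 15% + 2,245 × €0.34 = €61,038.18.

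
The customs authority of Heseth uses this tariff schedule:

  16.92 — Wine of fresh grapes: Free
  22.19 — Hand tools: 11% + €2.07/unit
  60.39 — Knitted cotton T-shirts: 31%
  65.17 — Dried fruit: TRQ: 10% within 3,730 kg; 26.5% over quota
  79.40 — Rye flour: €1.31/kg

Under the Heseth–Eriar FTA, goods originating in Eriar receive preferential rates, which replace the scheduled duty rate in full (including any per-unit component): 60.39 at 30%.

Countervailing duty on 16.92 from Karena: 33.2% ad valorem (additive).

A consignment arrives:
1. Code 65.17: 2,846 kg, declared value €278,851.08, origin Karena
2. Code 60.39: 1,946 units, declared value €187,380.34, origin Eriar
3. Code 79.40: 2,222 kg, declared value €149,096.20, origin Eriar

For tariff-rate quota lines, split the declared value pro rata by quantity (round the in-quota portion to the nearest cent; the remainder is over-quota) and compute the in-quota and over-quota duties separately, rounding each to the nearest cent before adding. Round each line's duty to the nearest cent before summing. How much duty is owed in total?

Line 1 (65.17, Karena, 2,846 kg, €278,851.08):
Code 65.17 is under a tariff-rate quota (threshold 3,730 kg). Quantity 2,846 kg is within the quota, so the in-quota rate 10% applies to the full value.
Duty = €278,851.08 × 10% = €27,885.11.
Line 2 (60.39, Eriar, 1,946 units, €187,380.34):
Base rate for 60.39 is 31%.
Origin Eriar qualifies under the Heseth–Eriar agreement and 60.39 is covered: preferential rate 30% applies instead.
Duty = €187,380.34 × 30% = €56,214.10.
Line 3 (79.40, Eriar, 2,222 kg, €149,096.20):
Base rate for 79.40 is €1.31/kg.
Origin Eriar is the FTA partner but 79.40 is not on the preference list; base rate stands.
Duty = 2,222 × €1.31 = €2,910.82.
Total = €27,885.11 + €56,214.10 + €2,910.82 = €87,010.03.

€87,010.03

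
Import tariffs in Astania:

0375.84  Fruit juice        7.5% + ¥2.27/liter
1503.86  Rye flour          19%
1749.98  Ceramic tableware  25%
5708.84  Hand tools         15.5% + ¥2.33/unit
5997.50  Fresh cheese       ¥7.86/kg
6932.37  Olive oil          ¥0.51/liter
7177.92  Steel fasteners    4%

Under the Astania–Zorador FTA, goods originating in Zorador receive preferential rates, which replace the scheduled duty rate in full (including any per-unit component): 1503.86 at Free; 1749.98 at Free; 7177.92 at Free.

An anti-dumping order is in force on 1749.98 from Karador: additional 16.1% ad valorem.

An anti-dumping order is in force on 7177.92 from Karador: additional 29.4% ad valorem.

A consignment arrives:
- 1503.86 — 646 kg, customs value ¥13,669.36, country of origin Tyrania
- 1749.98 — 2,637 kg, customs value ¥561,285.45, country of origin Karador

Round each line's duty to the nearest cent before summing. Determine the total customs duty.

Line 1 (1503.86, Tyrania, 646 kg, ¥13,669.36):
Base rate for 1503.86 is 19%.
1503.86 has an FTA preferential rate, but origin Tyrania is not Zorador; base rate stands.
Duty = ¥13,669.36 × 19% = ¥2,597.18.
Line 2 (1749.98, Karador, 2,637 kg, ¥561,285.45):
Base rate for 1749.98 is 25%.
1749.98 has an FTA preferential rate, but origin Karador is not Zorador; base rate stands.
Additional duty on 1749.98 from Karador: +16.1%. Applied ad valorem rate: 25% + 16.1% = 41.1%.
Duty = ¥561,285.45 × 41.1% = ¥230,688.32.
Total = ¥2,597.18 + ¥230,688.32 = ¥233,285.50.

¥233,285.50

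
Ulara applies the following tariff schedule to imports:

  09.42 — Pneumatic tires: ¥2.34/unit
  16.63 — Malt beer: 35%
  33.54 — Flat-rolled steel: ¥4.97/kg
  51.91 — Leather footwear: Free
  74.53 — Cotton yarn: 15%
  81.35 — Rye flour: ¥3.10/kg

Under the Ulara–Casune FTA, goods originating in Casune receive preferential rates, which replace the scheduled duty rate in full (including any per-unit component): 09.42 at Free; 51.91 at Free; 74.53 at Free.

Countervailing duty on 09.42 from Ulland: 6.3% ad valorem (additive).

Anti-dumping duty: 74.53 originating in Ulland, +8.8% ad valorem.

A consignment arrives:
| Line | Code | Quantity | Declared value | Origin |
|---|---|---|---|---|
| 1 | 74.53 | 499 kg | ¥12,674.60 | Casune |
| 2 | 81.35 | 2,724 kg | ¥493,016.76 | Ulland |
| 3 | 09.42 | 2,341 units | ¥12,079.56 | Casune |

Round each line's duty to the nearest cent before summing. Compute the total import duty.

Line 1 (74.53, Casune, 499 kg, ¥12,674.60):
Base rate for 74.53 is 15%.
Origin Casune qualifies under the Ulara–Casune agreement and 74.53 is covered: preferential rate Free applies instead.
The additional-duty order on 74.53 targets Ulland, not Casune; it does not apply.
Duty = ¥12,674.60 × 0% = ¥0.00.
Line 2 (81.35, Ulland, 2,724 kg, ¥493,016.76):
Base rate for 81.35 is ¥3.10/kg.
Duty = 2,724 × ¥3.10 = ¥8,444.40.
Line 3 (09.42, Casune, 2,341 units, ¥12,079.56):
Base rate for 09.42 is ¥2.34/unit.
Origin Casune qualifies under the Ulara–Casune agreement and 09.42 is covered: preferential rate Free applies instead.
The additional-duty order on 09.42 targets Ulland, not Casune; it does not apply.
Duty = ¥12,079.56 × 0% = ¥0.00.
Total = ¥0.00 + ¥8,444.40 + ¥0.00 = ¥8,444.40.

¥8,444.40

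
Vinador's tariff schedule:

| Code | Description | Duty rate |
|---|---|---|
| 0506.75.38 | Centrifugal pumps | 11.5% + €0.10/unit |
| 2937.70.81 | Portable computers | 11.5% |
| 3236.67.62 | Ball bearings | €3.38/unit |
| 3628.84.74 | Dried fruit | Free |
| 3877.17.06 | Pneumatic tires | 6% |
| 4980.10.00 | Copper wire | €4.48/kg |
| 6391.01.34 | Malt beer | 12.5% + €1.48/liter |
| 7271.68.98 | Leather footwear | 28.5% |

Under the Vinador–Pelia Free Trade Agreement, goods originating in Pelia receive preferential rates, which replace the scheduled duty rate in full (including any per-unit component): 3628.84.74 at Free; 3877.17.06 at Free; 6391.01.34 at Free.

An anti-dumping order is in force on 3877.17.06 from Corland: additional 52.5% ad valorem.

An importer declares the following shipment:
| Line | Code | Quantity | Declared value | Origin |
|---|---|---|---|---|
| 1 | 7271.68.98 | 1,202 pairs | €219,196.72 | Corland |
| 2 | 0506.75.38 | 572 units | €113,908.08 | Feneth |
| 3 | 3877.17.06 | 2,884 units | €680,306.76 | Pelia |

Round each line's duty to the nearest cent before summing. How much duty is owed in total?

Line 1 (7271.68.98, Corland, 1,202 pairs, €219,196.72):
Base rate for 7271.68.98 is 28.5%.
Duty = €219,196.72 × 28.5% = €62,471.07.
Line 2 (0506.75.38, Feneth, 572 units, €113,908.08):
Base rate for 0506.75.38 is 11.5% + €0.10/unit.
Duty = €113,908.08 × 11.5% + 572 × €0.10 = €13,156.63.
Line 3 (3877.17.06, Pelia, 2,884 units, €680,306.76):
Base rate for 3877.17.06 is 6%.
Origin Pelia qualifies under the Vinador–Pelia agreement and 3877.17.06 is covered: preferential rate Free applies instead.
The additional-duty order on 3877.17.06 targets Corland, not Pelia; it does not apply.
Duty = €680,306.76 × 0% = €0.00.
Total = €62,471.07 + €13,156.63 + €0.00 = €75,627.70.

€75,627.70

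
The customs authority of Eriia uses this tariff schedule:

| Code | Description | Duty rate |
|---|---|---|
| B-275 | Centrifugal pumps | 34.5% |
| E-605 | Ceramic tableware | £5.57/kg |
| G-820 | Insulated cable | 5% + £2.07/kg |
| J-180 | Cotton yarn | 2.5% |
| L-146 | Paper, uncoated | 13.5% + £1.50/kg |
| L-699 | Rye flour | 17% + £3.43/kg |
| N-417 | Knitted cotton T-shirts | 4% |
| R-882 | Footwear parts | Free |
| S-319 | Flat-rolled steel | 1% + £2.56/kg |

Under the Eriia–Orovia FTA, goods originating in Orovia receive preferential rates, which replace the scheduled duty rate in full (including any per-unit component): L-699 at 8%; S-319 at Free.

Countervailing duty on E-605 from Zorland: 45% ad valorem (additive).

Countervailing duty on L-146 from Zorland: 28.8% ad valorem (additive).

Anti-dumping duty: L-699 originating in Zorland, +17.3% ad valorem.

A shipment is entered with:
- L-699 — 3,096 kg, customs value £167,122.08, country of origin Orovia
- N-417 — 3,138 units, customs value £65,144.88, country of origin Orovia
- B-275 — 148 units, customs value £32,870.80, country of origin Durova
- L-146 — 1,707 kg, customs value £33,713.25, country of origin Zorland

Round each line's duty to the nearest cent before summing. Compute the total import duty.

£44,137.20

Line 1 (L-699, Orovia, 3,096 kg, £167,122.08):
Base rate for L-699 is 17% + £3.43/kg.
Origin Orovia qualifies under the Eriia–Orovia agreement and L-699 is covered: preferential rate 8% applies instead.
The additional-duty order on L-699 targets Zorland, not Orovia; it does not apply.
Duty = £167,122.08 × 8% = £13,369.77.
Line 2 (N-417, Orovia, 3,138 units, £65,144.88):
Base rate for N-417 is 4%.
Origin Orovia is the FTA partner but N-417 is not on the preference list; base rate stands.
Duty = £65,144.88 × 4% = £2,605.80.
Line 3 (B-275, Durova, 148 units, £32,870.80):
Base rate for B-275 is 34.5%.
Duty = £32,870.80 × 34.5% = £11,340.43.
Line 4 (L-146, Zorland, 1,707 kg, £33,713.25):
Base rate for L-146 is 13.5% + £1.50/kg.
Additional duty on L-146 from Zorland: +28.8%. Applied ad valorem rate: 13.5% + 28.8% = 42.3%.
Duty = £33,713.25 × 42.3% + 1,707 × £1.50 = £16,821.20.
Total = £13,369.77 + £2,605.80 + £11,340.43 + £16,821.20 = £44,137.20.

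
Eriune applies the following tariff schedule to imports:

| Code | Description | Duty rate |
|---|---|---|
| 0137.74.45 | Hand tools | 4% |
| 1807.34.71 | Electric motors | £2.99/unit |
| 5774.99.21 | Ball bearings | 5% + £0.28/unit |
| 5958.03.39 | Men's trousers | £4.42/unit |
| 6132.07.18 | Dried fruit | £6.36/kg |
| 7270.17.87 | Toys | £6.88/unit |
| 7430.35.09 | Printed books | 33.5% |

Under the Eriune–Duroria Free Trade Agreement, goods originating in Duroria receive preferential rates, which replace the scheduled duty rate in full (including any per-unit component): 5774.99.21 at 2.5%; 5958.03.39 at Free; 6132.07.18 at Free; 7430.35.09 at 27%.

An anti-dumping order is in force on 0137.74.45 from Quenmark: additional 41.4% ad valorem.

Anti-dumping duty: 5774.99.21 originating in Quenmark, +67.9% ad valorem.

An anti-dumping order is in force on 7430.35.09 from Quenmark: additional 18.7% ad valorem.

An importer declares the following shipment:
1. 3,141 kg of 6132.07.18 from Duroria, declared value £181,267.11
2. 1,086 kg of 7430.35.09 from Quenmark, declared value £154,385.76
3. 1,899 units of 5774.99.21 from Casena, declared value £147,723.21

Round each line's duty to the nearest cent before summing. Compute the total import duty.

Line 1 (6132.07.18, Duroria, 3,141 kg, £181,267.11):
Base rate for 6132.07.18 is £6.36/kg.
Origin Duroria qualifies under the Eriune–Duroria agreement and 6132.07.18 is covered: preferential rate Free applies instead.
Duty = £181,267.11 × 0% = £0.00.
Line 2 (7430.35.09, Quenmark, 1,086 kg, £154,385.76):
Base rate for 7430.35.09 is 33.5%.
7430.35.09 has an FTA preferential rate, but origin Quenmark is not Duroria; base rate stands.
Additional duty on 7430.35.09 from Quenmark: +18.7%. Applied ad valorem rate: 33.5% + 18.7% = 52.2%.
Duty = £154,385.76 × 52.2% = £80,589.37.
Line 3 (5774.99.21, Casena, 1,899 units, £147,723.21):
Base rate for 5774.99.21 is 5% + £0.28/unit.
5774.99.21 has an FTA preferential rate, but origin Casena is not Duroria; base rate stands.
The additional-duty order on 5774.99.21 targets Quenmark, not Casena; it does not apply.
Duty = £147,723.21 × 5% + 1,899 × £0.28 = £7,917.88.
Total = £0.00 + £80,589.37 + £7,917.88 = £88,507.25.

£88,507.25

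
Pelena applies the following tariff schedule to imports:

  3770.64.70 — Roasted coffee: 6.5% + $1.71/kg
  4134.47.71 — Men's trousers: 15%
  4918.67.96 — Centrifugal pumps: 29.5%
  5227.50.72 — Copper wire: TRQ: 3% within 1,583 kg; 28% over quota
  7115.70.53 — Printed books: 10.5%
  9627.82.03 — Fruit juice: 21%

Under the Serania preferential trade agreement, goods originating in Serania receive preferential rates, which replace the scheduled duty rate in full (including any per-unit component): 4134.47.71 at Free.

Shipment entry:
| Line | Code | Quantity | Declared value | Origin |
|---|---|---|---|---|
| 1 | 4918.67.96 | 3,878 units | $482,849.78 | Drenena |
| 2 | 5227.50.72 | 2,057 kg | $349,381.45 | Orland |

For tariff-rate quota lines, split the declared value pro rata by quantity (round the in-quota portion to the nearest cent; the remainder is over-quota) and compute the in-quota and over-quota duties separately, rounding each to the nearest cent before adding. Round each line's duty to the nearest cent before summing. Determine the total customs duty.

Line 1 (4918.67.96, Drenena, 3,878 units, $482,849.78):
Base rate for 4918.67.96 is 29.5%.
Duty = $482,849.78 × 29.5% = $142,440.69.
Line 2 (5227.50.72, Orland, 2,057 kg, $349,381.45):
Code 5227.50.72 is under a tariff-rate quota (threshold 1,583 kg). In-quota: 1,583 kg at 3%; over-quota: 474 kg at 28%.
Pro-rata value split: in-quota = $349,381.45 × 1,583/2,057 = $268,872.55; over-quota = $349,381.45 − $268,872.55 = $80,508.90.
In-quota duty = $268,872.55 × 3% = $8,066.18. Over-quota duty = $80,508.90 × 28% = $22,542.49.
Line duty = $8,066.18 + $22,542.49 = $30,608.67.
Total = $142,440.69 + $30,608.67 = $173,049.36.

$173,049.36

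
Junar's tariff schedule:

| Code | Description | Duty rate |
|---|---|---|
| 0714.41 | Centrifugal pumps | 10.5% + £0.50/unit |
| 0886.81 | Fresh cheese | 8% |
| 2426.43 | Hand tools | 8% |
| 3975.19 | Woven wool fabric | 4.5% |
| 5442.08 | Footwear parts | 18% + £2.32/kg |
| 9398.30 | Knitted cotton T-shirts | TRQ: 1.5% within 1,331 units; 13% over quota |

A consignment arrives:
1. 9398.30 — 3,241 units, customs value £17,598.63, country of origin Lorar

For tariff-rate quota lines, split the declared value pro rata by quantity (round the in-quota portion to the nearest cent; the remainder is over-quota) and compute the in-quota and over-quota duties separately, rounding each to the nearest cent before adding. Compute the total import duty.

Line 1 (9398.30, Lorar, 3,241 units, £17,598.63):
Code 9398.30 is under a tariff-rate quota (threshold 1,331 units). In-quota: 1,331 units at 1.5%; over-quota: 1,910 units at 13%.
Pro-rata value split: in-quota = £17,598.63 × 1,331/3,241 = £7,227.33; over-quota = £17,598.63 − £7,227.33 = £10,371.30.
In-quota duty = £7,227.33 × 1.5% = £108.41. Over-quota duty = £10,371.30 × 13% = £1,348.27.
Line duty = £108.41 + £1,348.27 = £1,456.68.

£1,456.68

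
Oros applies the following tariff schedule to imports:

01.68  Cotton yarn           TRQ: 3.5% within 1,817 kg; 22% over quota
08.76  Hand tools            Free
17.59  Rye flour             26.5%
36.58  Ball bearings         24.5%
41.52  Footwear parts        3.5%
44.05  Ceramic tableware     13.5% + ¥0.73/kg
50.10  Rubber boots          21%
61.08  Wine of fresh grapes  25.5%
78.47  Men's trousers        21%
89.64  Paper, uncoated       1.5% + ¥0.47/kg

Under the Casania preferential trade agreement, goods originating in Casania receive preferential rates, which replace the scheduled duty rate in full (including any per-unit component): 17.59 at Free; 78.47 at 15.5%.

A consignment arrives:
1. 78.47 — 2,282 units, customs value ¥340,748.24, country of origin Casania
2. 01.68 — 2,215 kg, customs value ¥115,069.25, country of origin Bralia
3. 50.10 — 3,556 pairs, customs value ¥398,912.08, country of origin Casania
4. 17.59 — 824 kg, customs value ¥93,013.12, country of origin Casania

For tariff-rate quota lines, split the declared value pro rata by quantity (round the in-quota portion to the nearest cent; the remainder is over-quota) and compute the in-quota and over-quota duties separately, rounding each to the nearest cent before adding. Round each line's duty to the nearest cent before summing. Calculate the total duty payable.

¥144,440.02

Line 1 (78.47, Casania, 2,282 units, ¥340,748.24):
Base rate for 78.47 is 21%.
Origin Casania qualifies under the Oros–Casania agreement and 78.47 is covered: preferential rate 15.5% applies instead.
Duty = ¥340,748.24 × 15.5% = ¥52,815.98.
Line 2 (01.68, Bralia, 2,215 kg, ¥115,069.25):
Code 01.68 is under a tariff-rate quota (threshold 1,817 kg). In-quota: 1,817 kg at 3.5%; over-quota: 398 kg at 22%.
Pro-rata value split: in-quota = ¥115,069.25 × 1,817/2,215 = ¥94,393.15; over-quota = ¥115,069.25 − ¥94,393.15 = ¥20,676.10.
In-quota duty = ¥94,393.15 × 3.5% = ¥3,303.76. Over-quota duty = ¥20,676.10 × 22% = ¥4,548.74.
Line duty = ¥3,303.76 + ¥4,548.74 = ¥7,852.50.
Line 3 (50.10, Casania, 3,556 pairs, ¥398,912.08):
Base rate for 50.10 is 21%.
Origin Casania is the FTA partner but 50.10 is not on the preference list; base rate stands.
Duty = ¥398,912.08 × 21% = ¥83,771.54.
Line 4 (17.59, Casania, 824 kg, ¥93,013.12):
Base rate for 17.59 is 26.5%.
Origin Casania qualifies under the Oros–Casania agreement and 17.59 is covered: preferential rate Free applies instead.
Duty = ¥93,013.12 × 0% = ¥0.00.
Total = ¥52,815.98 + ¥7,852.50 + ¥83,771.54 + ¥0.00 = ¥144,440.02.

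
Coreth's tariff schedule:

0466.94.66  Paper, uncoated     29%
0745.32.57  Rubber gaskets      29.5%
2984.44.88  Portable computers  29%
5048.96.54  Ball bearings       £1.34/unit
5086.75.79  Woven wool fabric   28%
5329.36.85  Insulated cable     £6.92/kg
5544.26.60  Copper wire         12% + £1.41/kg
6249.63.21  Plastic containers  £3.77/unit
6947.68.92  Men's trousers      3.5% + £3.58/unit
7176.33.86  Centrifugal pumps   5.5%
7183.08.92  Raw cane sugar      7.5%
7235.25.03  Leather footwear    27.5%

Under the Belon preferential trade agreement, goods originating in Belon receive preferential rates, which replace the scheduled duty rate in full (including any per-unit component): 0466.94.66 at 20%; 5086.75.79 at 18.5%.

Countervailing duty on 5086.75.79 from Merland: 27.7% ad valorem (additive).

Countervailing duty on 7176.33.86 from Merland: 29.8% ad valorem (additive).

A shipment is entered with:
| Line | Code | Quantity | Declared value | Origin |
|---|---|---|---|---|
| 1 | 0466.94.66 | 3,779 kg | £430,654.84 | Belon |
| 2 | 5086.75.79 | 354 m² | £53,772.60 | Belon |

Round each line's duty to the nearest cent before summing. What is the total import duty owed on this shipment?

Line 1 (0466.94.66, Belon, 3,779 kg, £430,654.84):
Base rate for 0466.94.66 is 29%.
Origin Belon qualifies under the Coreth–Belon agreement and 0466.94.66 is covered: preferential rate 20% applies instead.
Duty = £430,654.84 × 20% = £86,130.97.
Line 2 (5086.75.79, Belon, 354 m², £53,772.60):
Base rate for 5086.75.79 is 28%.
Origin Belon qualifies under the Coreth–Belon agreement and 5086.75.79 is covered: preferential rate 18.5% applies instead.
The additional-duty order on 5086.75.79 targets Merland, not Belon; it does not apply.
Duty = £53,772.60 × 18.5% = £9,947.93.
Total = £86,130.97 + £9,947.93 = £96,078.90.

£96,078.90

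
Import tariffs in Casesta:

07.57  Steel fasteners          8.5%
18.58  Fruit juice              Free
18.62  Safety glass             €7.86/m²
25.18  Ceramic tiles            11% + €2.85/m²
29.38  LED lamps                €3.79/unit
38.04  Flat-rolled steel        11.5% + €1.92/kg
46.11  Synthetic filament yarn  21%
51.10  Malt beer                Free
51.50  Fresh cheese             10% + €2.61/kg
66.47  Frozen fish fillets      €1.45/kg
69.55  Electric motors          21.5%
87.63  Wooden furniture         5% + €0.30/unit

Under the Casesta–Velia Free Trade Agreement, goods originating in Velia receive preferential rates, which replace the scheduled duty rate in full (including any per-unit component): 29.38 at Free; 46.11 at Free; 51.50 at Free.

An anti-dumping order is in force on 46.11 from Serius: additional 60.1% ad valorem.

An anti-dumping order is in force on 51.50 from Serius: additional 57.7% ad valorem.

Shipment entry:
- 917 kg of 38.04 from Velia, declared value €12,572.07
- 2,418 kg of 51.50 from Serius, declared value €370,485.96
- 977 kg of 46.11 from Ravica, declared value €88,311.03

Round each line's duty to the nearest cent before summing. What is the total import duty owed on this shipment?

€278,881.72

Line 1 (38.04, Velia, 917 kg, €12,572.07):
Base rate for 38.04 is 11.5% + €1.92/kg.
Origin Velia is the FTA partner but 38.04 is not on the preference list; base rate stands.
Duty = €12,572.07 × 11.5% + 917 × €1.92 = €3,206.43.
Line 2 (51.50, Serius, 2,418 kg, €370,485.96):
Base rate for 51.50 is 10% + €2.61/kg.
51.50 has an FTA preferential rate, but origin Serius is not Velia; base rate stands.
Additional duty on 51.50 from Serius: +57.7%. Applied ad valorem rate: 10% + 57.7% = 67.7%.
Duty = €370,485.96 × 67.7% + 2,418 × €2.61 = €257,129.97.
Line 3 (46.11, Ravica, 977 kg, €88,311.03):
Base rate for 46.11 is 21%.
46.11 has an FTA preferential rate, but origin Ravica is not Velia; base rate stands.
The additional-duty order on 46.11 targets Serius, not Ravica; it does not apply.
Duty = €88,311.03 × 21% = €18,545.32.
Total = €3,206.43 + €257,129.97 + €18,545.32 = €278,881.72.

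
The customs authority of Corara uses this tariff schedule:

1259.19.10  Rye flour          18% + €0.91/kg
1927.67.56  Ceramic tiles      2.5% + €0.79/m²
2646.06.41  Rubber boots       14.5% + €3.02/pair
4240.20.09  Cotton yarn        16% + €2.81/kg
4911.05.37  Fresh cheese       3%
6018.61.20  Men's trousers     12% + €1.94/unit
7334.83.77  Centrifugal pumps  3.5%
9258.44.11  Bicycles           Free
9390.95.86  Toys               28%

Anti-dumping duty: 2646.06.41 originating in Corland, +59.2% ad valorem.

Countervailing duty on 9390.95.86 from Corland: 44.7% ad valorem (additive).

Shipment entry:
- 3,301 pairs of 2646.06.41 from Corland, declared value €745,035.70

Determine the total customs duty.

€559,060.33

Line 1 (2646.06.41, Corland, 3,301 pairs, €745,035.70):
Base rate for 2646.06.41 is 14.5% + €3.02/pair.
Additional duty on 2646.06.41 from Corland: +59.2%. Applied ad valorem rate: 14.5% + 59.2% = 73.7%.
Duty = €745,035.70 × 73.7% + 3,301 × €3.02 = €559,060.33.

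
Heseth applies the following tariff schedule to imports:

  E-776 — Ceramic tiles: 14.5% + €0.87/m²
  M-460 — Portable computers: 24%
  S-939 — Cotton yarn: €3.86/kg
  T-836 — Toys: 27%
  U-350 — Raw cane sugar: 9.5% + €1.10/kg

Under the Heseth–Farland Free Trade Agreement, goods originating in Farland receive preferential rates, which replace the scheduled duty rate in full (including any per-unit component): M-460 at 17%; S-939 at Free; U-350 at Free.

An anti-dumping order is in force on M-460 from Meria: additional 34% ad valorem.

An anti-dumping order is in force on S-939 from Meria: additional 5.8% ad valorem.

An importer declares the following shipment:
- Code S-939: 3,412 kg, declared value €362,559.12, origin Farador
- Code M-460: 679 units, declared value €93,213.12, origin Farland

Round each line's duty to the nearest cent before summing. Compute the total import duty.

Line 1 (S-939, Farador, 3,412 kg, €362,559.12):
Base rate for S-939 is €3.86/kg.
S-939 has an FTA preferential rate, but origin Farador is not Farland; base rate stands.
The additional-duty order on S-939 targets Meria, not Farador; it does not apply.
Duty = 3,412 × €3.86 = €13,170.32.
Line 2 (M-460, Farland, 679 units, €93,213.12):
Base rate for M-460 is 24%.
Origin Farland qualifies under the Heseth–Farland agreement and M-460 is covered: preferential rate 17% applies instead.
The additional-duty order on M-460 targets Meria, not Farland; it does not apply.
Duty = €93,213.12 × 17% = €15,846.23.
Total = €13,170.32 + €15,846.23 = €29,016.55.

€29,016.55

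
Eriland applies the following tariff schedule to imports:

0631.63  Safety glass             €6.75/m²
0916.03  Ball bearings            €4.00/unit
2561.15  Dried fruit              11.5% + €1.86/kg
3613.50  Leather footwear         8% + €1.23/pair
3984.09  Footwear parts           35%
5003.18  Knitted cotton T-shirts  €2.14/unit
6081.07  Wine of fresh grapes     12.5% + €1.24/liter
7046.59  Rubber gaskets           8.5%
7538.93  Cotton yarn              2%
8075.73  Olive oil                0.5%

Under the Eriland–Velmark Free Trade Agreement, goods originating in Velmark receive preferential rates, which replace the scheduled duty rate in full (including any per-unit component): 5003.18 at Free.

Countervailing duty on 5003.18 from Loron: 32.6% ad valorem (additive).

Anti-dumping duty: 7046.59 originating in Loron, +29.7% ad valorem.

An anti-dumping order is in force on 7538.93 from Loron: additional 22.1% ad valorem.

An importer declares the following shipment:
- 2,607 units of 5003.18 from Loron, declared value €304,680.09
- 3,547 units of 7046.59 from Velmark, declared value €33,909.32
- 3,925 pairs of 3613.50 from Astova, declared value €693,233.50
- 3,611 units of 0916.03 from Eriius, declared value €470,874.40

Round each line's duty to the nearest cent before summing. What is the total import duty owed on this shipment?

€182,517.41

Line 1 (5003.18, Loron, 2,607 units, €304,680.09):
Base rate for 5003.18 is €2.14/unit.
5003.18 has an FTA preferential rate, but origin Loron is not Velmark; base rate stands.
Additional duty on 5003.18 from Loron: +32.6% ad valorem. Applied ad valorem rate = 32.6%.
Duty = €304,680.09 × 32.6% + 2,607 × €2.14 = €104,904.69.
Line 2 (7046.59, Velmark, 3,547 units, €33,909.32):
Base rate for 7046.59 is 8.5%.
Origin Velmark is the FTA partner but 7046.59 is not on the preference list; base rate stands.
The additional-duty order on 7046.59 targets Loron, not Velmark; it does not apply.
Duty = €33,909.32 × 8.5% = €2,882.29.
Line 3 (3613.50, Astova, 3,925 pairs, €693,233.50):
Base rate for 3613.50 is 8% + €1.23/pair.
Duty = €693,233.50 × 8% + 3,925 × €1.23 = €60,286.43.
Line 4 (0916.03, Eriius, 3,611 units, €470,874.40):
Base rate for 0916.03 is €4.00/unit.
Duty = 3,611 × €4.00 = €14,444.00.
Total = €104,904.69 + €2,882.29 + €60,286.43 + €14,444.00 = €182,517.41.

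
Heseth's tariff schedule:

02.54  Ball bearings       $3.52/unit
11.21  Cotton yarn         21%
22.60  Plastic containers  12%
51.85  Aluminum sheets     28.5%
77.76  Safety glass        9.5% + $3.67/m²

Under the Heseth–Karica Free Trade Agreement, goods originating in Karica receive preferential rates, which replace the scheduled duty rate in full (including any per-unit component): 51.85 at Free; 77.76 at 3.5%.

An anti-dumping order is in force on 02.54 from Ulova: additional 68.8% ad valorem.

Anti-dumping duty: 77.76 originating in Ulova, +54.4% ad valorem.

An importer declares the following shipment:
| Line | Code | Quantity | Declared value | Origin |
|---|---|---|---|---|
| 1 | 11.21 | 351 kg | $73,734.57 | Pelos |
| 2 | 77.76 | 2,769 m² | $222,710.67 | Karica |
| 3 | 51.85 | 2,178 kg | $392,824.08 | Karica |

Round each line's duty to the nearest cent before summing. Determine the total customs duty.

$23,279.13

Line 1 (11.21, Pelos, 351 kg, $73,734.57):
Base rate for 11.21 is 21%.
Duty = $73,734.57 × 21% = $15,484.26.
Line 2 (77.76, Karica, 2,769 m², $222,710.67):
Base rate for 77.76 is 9.5% + $3.67/m².
Origin Karica qualifies under the Heseth–Karica agreement and 77.76 is covered: preferential rate 3.5% applies instead.
The additional-duty order on 77.76 targets Ulova, not Karica; it does not apply.
Duty = $222,710.67 × 3.5% = $7,794.87.
Line 3 (51.85, Karica, 2,178 kg, $392,824.08):
Base rate for 51.85 is 28.5%.
Origin Karica qualifies under the Heseth–Karica agreement and 51.85 is covered: preferential rate Free applies instead.
Duty = $392,824.08 × 0% = $0.00.
Total = $15,484.26 + $7,794.87 + $0.00 = $23,279.13.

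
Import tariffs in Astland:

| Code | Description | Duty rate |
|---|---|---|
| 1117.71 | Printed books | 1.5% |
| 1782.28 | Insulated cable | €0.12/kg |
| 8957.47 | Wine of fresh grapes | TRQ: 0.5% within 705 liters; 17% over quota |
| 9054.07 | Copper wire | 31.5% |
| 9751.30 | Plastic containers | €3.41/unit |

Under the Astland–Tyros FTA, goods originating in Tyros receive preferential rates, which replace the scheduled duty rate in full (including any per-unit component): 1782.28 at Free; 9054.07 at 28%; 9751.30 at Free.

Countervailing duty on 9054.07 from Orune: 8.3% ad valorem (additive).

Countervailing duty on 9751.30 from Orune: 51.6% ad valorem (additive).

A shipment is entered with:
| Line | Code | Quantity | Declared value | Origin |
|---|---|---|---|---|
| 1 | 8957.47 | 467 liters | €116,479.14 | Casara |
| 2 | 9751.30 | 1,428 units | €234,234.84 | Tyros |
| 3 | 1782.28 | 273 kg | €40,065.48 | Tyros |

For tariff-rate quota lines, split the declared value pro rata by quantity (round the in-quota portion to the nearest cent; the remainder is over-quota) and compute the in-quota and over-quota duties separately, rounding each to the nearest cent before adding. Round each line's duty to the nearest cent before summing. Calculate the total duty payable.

Line 1 (8957.47, Casara, 467 liters, €116,479.14):
Code 8957.47 is under a tariff-rate quota (threshold 705 liters). Quantity 467 liters is within the quota, so the in-quota rate 0.5% applies to the full value.
Duty = €116,479.14 × 0.5% = €582.40.
Line 2 (9751.30, Tyros, 1,428 units, €234,234.84):
Base rate for 9751.30 is €3.41/unit.
Origin Tyros qualifies under the Astland–Tyros agreement and 9751.30 is covered: preferential rate Free applies instead.
The additional-duty order on 9751.30 targets Orune, not Tyros; it does not apply.
Duty = €234,234.84 × 0% = €0.00.
Line 3 (1782.28, Tyros, 273 kg, €40,065.48):
Base rate for 1782.28 is €0.12/kg.
Origin Tyros qualifies under the Astland–Tyros agreement and 1782.28 is covered: preferential rate Free applies instead.
Duty = €40,065.48 × 0% = €0.00.
Total = €582.40 + €0.00 + €0.00 = €582.40.

€582.40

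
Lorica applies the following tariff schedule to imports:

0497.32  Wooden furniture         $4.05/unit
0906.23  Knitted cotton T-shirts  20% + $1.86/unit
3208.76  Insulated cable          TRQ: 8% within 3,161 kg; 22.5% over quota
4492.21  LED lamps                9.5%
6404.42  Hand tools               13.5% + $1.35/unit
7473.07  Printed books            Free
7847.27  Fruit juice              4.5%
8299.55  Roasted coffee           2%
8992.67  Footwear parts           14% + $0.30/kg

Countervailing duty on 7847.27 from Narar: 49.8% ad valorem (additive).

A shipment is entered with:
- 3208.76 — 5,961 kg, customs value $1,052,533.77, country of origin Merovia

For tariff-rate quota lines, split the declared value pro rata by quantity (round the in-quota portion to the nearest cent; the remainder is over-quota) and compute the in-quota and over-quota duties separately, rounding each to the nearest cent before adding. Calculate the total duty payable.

Line 1 (3208.76, Merovia, 5,961 kg, $1,052,533.77):
Code 3208.76 is under a tariff-rate quota (threshold 3,161 kg). In-quota: 3,161 kg at 8%; over-quota: 2,800 kg at 22.5%.
Pro-rata value split: in-quota = $1,052,533.77 × 3,161/5,961 = $558,137.77; over-quota = $1,052,533.77 − $558,137.77 = $494,396.00.
In-quota duty = $558,137.77 × 8% = $44,651.02. Over-quota duty = $494,396.00 × 22.5% = $111,239.10.
Line duty = $44,651.02 + $111,239.10 = $155,890.12.

$155,890.12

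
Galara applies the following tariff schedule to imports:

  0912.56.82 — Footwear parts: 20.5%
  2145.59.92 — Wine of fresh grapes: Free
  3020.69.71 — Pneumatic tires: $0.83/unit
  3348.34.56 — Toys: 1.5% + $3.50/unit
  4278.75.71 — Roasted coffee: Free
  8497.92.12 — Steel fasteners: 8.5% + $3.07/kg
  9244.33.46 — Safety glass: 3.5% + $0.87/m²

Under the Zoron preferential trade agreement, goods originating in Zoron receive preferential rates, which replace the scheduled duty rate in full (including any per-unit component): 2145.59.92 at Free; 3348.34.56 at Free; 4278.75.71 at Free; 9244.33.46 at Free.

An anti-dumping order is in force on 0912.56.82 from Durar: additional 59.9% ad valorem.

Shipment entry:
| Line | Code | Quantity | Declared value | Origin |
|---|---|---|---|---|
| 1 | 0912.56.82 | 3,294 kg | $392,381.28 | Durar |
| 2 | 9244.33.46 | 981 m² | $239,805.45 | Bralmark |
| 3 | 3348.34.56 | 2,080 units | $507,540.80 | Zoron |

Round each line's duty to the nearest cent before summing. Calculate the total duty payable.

$324,721.21

Line 1 (0912.56.82, Durar, 3,294 kg, $392,381.28):
Base rate for 0912.56.82 is 20.5%.
Additional duty on 0912.56.82 from Durar: +59.9%. Applied ad valorem rate: 20.5% + 59.9% = 80.4%.
Duty = $392,381.28 × 80.4% = $315,474.55.
Line 2 (9244.33.46, Bralmark, 981 m², $239,805.45):
Base rate for 9244.33.46 is 3.5% + $0.87/m².
9244.33.46 has an FTA preferential rate, but origin Bralmark is not Zoron; base rate stands.
Duty = $239,805.45 × 3.5% + 981 × $0.87 = $9,246.66.
Line 3 (3348.34.56, Zoron, 2,080 units, $507,540.80):
Base rate for 3348.34.56 is 1.5% + $3.50/unit.
Origin Zoron qualifies under the Galara–Zoron agreement and 3348.34.56 is covered: preferential rate Free applies instead.
Duty = $507,540.80 × 0% = $0.00.
Total = $315,474.55 + $9,246.66 + $0.00 = $324,721.21.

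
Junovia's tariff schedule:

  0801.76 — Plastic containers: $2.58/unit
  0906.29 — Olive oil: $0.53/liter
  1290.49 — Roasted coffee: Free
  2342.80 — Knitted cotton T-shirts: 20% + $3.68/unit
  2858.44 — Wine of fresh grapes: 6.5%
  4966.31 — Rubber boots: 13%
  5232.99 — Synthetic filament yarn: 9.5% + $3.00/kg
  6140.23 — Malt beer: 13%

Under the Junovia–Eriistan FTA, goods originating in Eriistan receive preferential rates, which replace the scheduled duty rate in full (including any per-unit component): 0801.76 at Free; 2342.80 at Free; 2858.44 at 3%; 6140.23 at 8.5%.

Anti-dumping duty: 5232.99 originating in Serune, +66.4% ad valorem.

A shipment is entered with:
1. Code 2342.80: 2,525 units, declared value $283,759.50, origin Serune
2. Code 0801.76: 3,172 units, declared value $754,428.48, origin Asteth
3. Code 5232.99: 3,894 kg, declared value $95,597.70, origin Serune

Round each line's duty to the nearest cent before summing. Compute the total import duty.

Line 1 (2342.80, Serune, 2,525 units, $283,759.50):
Base rate for 2342.80 is 20% + $3.68/unit.
2342.80 has an FTA preferential rate, but origin Serune is not Eriistan; base rate stands.
Duty = $283,759.50 × 20% + 2,525 × $3.68 = $66,043.90.
Line 2 (0801.76, Asteth, 3,172 units, $754,428.48):
Base rate for 0801.76 is $2.58/unit.
0801.76 has an FTA preferential rate, but origin Asteth is not Eriistan; base rate stands.
Duty = 3,172 × $2.58 = $8,183.76.
Line 3 (5232.99, Serune, 3,894 kg, $95,597.70):
Base rate for 5232.99 is 9.5% + $3.00/kg.
Additional duty on 5232.99 from Serune: +66.4%. Applied ad valorem rate: 9.5% + 66.4% = 75.9%.
Duty = $95,597.70 × 75.9% + 3,894 × $3.00 = $84,240.65.
Total = $66,043.90 + $8,183.76 + $84,240.65 = $158,468.31.

$158,468.31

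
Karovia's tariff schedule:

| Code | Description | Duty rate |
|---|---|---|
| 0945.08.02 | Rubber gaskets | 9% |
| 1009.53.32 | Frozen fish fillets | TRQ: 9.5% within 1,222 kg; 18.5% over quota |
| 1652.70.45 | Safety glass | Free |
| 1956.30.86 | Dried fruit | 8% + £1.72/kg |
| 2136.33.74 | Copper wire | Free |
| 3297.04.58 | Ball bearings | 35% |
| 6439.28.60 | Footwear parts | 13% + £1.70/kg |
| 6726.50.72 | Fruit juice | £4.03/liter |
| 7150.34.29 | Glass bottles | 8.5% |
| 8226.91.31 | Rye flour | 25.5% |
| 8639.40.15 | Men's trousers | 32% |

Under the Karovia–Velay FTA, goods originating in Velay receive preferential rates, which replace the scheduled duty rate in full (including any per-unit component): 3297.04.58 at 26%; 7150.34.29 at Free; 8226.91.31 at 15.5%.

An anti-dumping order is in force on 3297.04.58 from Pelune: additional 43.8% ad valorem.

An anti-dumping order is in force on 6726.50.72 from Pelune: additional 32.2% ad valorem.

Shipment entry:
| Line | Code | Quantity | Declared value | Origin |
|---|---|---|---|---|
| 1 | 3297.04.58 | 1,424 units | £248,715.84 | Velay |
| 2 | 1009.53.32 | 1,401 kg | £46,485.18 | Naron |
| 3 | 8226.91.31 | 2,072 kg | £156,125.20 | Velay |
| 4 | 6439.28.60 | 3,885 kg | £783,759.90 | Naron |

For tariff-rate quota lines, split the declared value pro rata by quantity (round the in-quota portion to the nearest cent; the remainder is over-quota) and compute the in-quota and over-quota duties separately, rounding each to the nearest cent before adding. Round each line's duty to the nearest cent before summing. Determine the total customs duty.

£202,309.45

Line 1 (3297.04.58, Velay, 1,424 units, £248,715.84):
Base rate for 3297.04.58 is 35%.
Origin Velay qualifies under the Karovia–Velay agreement and 3297.04.58 is covered: preferential rate 26% applies instead.
The additional-duty order on 3297.04.58 targets Pelune, not Velay; it does not apply.
Duty = £248,715.84 × 26% = £64,666.12.
Line 2 (1009.53.32, Naron, 1,401 kg, £46,485.18):
Code 1009.53.32 is under a tariff-rate quota (threshold 1,222 kg). In-quota: 1,222 kg at 9.5%; over-quota: 179 kg at 18.5%.
Pro-rata value split: in-quota = £46,485.18 × 1,222/1,401 = £40,545.96; over-quota = £46,485.18 − £40,545.96 = £5,939.22.
In-quota duty = £40,545.96 × 9.5% = £3,851.87. Over-quota duty = £5,939.22 × 18.5% = £1,098.76.
Line duty = £3,851.87 + £1,098.76 = £4,950.63.
Line 3 (8226.91.31, Velay, 2,072 kg, £156,125.20):
Base rate for 8226.91.31 is 25.5%.
Origin Velay qualifies under the Karovia–Velay agreement and 8226.91.31 is covered: preferential rate 15.5% applies instead.
Duty = £156,125.20 × 15.5% = £24,199.41.
Line 4 (6439.28.60, Naron, 3,885 kg, £783,759.90):
Base rate for 6439.28.60 is 13% + £1.70/kg.
Duty = £783,759.90 × 13% + 3,885 × £1.70 = £108,493.29.
Total = £64,666.12 + £4,950.63 + £24,199.41 + £108,493.29 = £202,309.45.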